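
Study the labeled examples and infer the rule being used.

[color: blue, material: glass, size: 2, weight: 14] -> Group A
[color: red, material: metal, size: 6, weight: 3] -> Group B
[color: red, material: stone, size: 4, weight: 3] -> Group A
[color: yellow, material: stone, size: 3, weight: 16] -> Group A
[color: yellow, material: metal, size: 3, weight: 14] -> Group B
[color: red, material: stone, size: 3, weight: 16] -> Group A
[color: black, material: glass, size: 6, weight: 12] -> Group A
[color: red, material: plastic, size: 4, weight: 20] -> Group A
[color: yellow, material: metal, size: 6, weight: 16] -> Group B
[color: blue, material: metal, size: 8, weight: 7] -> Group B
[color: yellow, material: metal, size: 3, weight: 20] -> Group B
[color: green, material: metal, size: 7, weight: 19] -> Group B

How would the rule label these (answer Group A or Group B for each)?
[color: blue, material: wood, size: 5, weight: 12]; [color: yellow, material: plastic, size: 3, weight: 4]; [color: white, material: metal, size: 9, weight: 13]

One predicate separates the groups cleanly: material is not metal.
[color: blue, material: wood, size: 5, weight: 12]: Group A (material is wood).
[color: yellow, material: plastic, size: 3, weight: 4]: Group A (material is plastic).
[color: white, material: metal, size: 9, weight: 13]: Group B (material is metal).

Group A, Group A, Group B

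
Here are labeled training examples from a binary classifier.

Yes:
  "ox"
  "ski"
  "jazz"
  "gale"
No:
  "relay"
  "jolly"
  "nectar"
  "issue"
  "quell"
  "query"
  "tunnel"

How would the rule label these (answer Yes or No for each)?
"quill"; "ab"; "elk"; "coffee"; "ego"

One predicate separates the groups cleanly: length ≤ 4.

No, Yes, Yes, No, Yes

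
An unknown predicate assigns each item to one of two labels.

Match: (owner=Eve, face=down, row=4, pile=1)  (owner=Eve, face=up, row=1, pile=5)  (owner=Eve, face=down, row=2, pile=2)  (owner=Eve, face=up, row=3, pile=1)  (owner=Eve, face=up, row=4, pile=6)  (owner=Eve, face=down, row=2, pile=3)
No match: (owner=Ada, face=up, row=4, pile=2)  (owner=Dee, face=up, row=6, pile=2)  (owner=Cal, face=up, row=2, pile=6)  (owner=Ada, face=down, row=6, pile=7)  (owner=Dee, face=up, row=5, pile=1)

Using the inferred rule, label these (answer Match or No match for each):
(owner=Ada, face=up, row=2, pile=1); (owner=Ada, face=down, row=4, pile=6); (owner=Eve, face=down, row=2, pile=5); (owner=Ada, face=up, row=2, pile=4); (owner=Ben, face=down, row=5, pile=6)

One predicate separates the groups cleanly: owner is Eve.

No match, No match, Match, No match, No match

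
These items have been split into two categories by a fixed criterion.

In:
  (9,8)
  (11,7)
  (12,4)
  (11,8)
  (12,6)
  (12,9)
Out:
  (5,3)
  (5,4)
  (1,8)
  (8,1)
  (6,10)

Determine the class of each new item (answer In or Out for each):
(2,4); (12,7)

All 'In' examples share one property — first ≥ 9 — and every 'Out' example lacks it.
(2,4) — first 2, hence Out.
(12,7) — first 12, hence In.

Out, In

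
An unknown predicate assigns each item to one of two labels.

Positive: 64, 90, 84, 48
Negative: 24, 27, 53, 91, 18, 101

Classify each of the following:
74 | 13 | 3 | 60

'Positive' ⟺ even AND at least 27.
Positive: 74, since 74 is even, 74 ≥ 27.
Negative: 13, since 13 is odd, 13 < 27.
Negative: 3, since 3 is odd, 3 < 27.
Positive: 60, since 60 is even, 60 ≥ 27.

Positive, Negative, Negative, Positive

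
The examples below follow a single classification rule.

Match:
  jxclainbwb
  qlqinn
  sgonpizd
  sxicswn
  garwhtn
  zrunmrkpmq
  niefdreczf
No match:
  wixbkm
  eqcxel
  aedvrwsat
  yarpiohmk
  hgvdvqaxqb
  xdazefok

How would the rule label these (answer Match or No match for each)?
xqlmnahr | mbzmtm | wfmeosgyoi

Match, No match, No match

'Match' ⟺ contains 'n'.
xqlmnahr → has 'n' → Match. mbzmtm → no 'n' → No match. wfmeosgyoi → no 'n' → No match.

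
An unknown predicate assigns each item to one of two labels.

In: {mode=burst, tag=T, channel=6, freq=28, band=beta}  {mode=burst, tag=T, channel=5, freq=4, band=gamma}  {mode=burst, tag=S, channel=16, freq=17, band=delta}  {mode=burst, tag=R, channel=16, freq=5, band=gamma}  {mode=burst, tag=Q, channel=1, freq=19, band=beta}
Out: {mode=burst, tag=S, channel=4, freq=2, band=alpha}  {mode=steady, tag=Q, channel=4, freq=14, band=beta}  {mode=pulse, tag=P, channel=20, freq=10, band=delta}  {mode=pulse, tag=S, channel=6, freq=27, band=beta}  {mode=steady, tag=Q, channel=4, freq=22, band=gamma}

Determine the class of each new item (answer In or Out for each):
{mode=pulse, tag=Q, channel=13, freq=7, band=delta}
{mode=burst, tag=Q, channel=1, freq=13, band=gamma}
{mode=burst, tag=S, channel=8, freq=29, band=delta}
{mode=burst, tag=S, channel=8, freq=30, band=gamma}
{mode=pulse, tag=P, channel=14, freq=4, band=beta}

Out, In, In, In, Out

The rule appears to be: mode is burst AND freq ≥ 4.
{mode=pulse, tag=Q, channel=13, freq=7, band=delta}: Out (mode is pulse, freq = 7).
{mode=burst, tag=Q, channel=1, freq=13, band=gamma}: In (mode is burst, freq = 13).
{mode=burst, tag=S, channel=8, freq=29, band=delta}: In (mode is burst, freq = 29).
{mode=burst, tag=S, channel=8, freq=30, band=gamma}: In (mode is burst, freq = 30).
{mode=pulse, tag=P, channel=14, freq=4, band=beta}: Out (mode is pulse, freq = 4).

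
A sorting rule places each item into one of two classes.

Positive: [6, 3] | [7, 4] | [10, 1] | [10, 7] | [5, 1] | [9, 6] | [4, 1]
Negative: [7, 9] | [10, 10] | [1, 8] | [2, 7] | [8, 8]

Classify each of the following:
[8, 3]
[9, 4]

The common property of the 'Positive' items is: first > second. No 'Negative' item has it.
[8, 3] → 8 > 3 → Positive.
[9, 4] → 9 > 4 → Positive.

Positive, Positive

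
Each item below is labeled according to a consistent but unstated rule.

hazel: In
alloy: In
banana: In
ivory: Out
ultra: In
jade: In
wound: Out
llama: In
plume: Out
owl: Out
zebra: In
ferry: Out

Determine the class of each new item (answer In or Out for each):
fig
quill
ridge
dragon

The pattern is that an item is 'In' exactly when: contains 'a'.
Out: fig, since no 'a'.
Out: quill, since no 'a'.
Out: ridge, since no 'a'.
In: dragon, since has 'a'.

Out, Out, Out, In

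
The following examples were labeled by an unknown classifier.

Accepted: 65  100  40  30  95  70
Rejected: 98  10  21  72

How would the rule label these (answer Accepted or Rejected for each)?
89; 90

Rejected, Accepted

The classifier is using: multiple of 5 AND at least 21.
89 — 89 = 5·17 + 4, 89 ≥ 21, hence Rejected.
90 — 90 = 5·18, 90 ≥ 21, hence Accepted.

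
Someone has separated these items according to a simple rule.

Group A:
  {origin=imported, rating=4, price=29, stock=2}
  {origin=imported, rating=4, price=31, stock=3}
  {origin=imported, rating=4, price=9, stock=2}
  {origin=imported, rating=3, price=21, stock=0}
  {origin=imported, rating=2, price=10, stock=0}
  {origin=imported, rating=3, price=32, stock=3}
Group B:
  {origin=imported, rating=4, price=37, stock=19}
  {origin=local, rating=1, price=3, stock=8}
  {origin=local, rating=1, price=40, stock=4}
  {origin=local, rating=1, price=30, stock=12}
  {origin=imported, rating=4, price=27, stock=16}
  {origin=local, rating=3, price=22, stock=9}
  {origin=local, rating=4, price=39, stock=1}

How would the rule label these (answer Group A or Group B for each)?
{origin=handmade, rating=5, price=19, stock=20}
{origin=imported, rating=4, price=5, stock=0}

Group B, Group A

Rule: origin is imported AND stock ≤ 3. This holds for each 'Group A' example and fails for each 'Group B' one.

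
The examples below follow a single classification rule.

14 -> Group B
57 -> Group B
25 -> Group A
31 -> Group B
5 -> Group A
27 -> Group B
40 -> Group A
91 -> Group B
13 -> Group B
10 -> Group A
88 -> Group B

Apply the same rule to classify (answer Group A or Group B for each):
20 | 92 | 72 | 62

Group A, Group B, Group B, Group B

A rule that fits every label: multiple of 5 — true of each 'Group A' example, false of each 'Group B' one.
20 → 20 = 5·4 → Group A. 92 → 92 = 5·18 + 2 → Group B. 72 → 72 = 5·14 + 2 → Group B. 62 → 62 = 5·12 + 2 → Group B.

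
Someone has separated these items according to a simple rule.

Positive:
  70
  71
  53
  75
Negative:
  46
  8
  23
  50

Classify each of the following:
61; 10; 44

Positive, Negative, Negative

'Positive' ⟺ at least 53.
61 — 61 ≥ 53, hence Positive. 10 — 10 < 53, hence Negative. 44 — 44 < 53, hence Negative.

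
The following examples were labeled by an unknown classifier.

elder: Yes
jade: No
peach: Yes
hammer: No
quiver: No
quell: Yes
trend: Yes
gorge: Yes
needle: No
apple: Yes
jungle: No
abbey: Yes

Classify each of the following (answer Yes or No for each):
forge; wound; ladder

Yes, Yes, No

The pattern is that an item is 'Yes' exactly when: odd length.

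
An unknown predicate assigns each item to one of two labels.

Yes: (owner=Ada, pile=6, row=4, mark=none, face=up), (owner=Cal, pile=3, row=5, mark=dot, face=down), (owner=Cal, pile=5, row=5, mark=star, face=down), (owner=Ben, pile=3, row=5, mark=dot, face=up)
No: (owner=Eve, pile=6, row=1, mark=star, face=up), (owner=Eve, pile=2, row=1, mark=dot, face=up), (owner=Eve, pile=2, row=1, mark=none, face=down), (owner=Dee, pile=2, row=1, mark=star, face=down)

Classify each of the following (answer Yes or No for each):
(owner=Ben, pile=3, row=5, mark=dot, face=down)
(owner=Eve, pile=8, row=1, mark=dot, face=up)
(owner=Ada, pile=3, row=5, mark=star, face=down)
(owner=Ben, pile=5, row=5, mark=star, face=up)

Yes, No, Yes, Yes

'Yes' ⟺ row ≥ 4.
(owner=Ben, pile=3, row=5, mark=dot, face=down) — row = 5, hence Yes.
(owner=Eve, pile=8, row=1, mark=dot, face=up) — row = 1, hence No.
(owner=Ada, pile=3, row=5, mark=star, face=down) — row = 5, hence Yes.
(owner=Ben, pile=5, row=5, mark=star, face=up) — row = 5, hence Yes.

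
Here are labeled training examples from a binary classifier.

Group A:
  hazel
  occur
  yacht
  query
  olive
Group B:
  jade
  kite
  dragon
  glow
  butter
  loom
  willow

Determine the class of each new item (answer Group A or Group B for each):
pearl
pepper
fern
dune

Group A, Group B, Group B, Group B

One predicate separates the groups cleanly: odd length.
pearl: Group A (length 5).
pepper: Group B (length 6).
fern: Group B (length 4).
dune: Group B (length 4).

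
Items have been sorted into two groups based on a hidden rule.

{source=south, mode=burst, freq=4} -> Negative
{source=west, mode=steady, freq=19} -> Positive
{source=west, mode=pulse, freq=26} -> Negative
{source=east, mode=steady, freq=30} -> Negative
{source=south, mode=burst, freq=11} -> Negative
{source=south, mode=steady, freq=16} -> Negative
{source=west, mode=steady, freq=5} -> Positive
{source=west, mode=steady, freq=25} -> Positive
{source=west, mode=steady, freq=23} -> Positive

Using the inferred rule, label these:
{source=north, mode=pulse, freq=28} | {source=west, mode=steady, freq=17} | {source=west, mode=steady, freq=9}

The distinguishing property — mode is steady AND source is west — holds for all the 'Positive' cases and none of the 'Negative' cases.

Negative, Positive, Positive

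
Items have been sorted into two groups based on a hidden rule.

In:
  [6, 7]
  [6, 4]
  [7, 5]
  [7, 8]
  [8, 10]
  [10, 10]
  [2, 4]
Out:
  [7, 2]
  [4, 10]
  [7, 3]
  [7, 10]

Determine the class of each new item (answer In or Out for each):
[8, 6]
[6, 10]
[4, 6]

The distinguishing property — |first − second| ≤ 2 — holds for all the 'In' cases and none of the 'Out' cases.
In: [8, 6], since |8−6| = 2.
Out: [6, 10], since |6−10| = 4.
In: [4, 6], since |4−6| = 2.

In, Out, In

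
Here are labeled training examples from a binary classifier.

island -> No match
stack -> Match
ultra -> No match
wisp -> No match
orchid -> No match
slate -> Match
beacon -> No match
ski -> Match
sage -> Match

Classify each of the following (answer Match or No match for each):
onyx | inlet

Every 'Match' example satisfies: starts with 's'. None of the 'No match' examples do.
No match: onyx, since starts with 'o'.
No match: inlet, since starts with 'i'.

No match, No match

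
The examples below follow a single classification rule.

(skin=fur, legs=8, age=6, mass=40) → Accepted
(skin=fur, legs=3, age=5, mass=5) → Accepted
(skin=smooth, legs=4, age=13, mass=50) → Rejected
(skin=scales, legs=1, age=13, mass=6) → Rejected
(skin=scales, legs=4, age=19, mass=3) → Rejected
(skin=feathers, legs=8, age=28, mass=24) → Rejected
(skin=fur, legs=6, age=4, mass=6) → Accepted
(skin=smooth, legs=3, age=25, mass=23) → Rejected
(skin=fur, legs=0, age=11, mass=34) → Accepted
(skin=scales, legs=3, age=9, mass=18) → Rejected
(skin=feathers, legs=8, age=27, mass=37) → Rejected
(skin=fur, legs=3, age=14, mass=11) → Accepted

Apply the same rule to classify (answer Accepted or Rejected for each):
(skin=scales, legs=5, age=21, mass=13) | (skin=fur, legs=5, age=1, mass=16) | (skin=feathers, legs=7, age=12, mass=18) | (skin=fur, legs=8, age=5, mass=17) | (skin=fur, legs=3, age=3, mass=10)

Rejected, Accepted, Rejected, Accepted, Accepted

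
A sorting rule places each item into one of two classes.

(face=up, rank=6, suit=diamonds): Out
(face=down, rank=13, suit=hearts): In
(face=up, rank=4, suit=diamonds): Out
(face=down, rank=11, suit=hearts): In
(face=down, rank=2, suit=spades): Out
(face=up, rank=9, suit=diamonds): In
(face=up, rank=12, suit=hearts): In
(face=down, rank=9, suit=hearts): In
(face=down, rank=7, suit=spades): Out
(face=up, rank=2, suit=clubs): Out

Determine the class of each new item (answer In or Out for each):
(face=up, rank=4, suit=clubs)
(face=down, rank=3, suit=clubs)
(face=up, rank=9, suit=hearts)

Out, Out, In

The rule appears to be: rank ≥ 9.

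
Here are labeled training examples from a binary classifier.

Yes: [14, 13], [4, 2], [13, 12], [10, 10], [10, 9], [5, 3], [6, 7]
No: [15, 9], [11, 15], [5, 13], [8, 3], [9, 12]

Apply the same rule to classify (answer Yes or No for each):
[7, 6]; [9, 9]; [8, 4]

Yes, Yes, No

The common property of the 'Yes' items is: |first − second| ≤ 2. No 'No' item has it.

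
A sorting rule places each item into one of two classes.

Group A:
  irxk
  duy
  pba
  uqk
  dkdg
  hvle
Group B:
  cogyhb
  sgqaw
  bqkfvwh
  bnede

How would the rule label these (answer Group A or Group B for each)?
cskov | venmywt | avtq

Group B, Group B, Group A

Rule: length ≤ 4. This holds for each 'Group A' example and fails for each 'Group B' one.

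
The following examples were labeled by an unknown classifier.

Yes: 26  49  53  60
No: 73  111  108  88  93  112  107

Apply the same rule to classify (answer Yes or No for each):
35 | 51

Yes, Yes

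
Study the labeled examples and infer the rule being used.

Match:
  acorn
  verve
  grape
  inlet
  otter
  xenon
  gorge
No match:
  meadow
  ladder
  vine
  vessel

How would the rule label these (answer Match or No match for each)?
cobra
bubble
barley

Match, No match, No match

Rule: odd length. This holds for each 'Match' example and fails for each 'No match' one.
cobra: Match (length 5). bubble: No match (length 6). barley: No match (length 6).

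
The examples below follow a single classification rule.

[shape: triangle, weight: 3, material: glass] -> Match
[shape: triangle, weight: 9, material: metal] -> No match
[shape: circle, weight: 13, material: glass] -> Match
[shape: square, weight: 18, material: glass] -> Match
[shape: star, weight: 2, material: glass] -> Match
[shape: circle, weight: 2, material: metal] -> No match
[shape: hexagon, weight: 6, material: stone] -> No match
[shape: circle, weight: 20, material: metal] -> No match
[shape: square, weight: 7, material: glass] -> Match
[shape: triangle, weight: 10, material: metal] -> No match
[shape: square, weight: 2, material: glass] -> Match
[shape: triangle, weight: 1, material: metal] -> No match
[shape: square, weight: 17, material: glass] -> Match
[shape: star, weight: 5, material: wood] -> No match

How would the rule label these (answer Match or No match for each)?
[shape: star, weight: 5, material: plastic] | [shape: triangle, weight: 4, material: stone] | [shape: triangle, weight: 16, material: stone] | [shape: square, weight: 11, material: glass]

The rule appears to be: material is glass.
[shape: star, weight: 5, material: plastic]: No match (material is plastic). [shape: triangle, weight: 4, material: stone]: No match (material is stone). [shape: triangle, weight: 16, material: stone]: No match (material is stone). [shape: square, weight: 11, material: glass]: Match (material is glass).

No match, No match, No match, Match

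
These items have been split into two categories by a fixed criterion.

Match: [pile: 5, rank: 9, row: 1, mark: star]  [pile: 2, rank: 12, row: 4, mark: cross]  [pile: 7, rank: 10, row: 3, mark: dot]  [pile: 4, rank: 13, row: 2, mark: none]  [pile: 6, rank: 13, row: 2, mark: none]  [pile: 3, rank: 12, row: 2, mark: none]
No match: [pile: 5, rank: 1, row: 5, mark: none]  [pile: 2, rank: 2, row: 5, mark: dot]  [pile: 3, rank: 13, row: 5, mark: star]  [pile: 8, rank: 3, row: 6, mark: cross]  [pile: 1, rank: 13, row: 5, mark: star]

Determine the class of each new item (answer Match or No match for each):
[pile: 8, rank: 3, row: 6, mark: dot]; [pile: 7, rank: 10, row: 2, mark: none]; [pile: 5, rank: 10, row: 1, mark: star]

No match, Match, Match

All 'Match' examples share one property — row ≤ 4 — and every 'No match' example lacks it.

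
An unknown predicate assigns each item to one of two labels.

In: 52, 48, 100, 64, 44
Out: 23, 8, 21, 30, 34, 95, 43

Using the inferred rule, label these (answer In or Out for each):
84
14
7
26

In, Out, Out, Out

The pattern is that an item is 'In' exactly when: even AND at least 43.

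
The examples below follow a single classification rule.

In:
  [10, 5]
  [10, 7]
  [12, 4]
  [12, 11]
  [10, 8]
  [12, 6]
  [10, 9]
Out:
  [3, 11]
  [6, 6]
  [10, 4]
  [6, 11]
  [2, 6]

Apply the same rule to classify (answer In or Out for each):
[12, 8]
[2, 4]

In, Out

The distinguishing property — first > second AND sum ≥ 15 — holds for all the 'In' cases and none of the 'Out' cases.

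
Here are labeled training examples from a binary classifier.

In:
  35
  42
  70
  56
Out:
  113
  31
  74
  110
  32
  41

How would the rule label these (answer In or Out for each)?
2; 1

'In' ⟺ multiple of 7.
2: Out (2 = 7·0 + 2). 1: Out (1 = 7·0 + 1).

Out, Out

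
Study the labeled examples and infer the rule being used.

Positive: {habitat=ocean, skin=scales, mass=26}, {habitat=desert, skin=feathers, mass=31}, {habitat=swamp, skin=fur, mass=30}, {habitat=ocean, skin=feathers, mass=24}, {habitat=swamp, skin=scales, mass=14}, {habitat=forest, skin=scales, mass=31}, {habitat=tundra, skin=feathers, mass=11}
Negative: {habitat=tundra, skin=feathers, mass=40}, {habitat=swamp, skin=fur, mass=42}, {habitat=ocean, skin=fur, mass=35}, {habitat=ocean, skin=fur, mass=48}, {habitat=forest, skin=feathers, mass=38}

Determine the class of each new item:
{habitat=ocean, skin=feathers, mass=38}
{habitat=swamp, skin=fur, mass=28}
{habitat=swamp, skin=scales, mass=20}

The simplest hypothesis consistent with all the labels is: mass ≤ 31.
{habitat=ocean, skin=feathers, mass=38} → mass = 38 → Negative.
{habitat=swamp, skin=fur, mass=28} → mass = 28 → Positive.
{habitat=swamp, skin=scales, mass=20} → mass = 20 → Positive.

Negative, Positive, Positive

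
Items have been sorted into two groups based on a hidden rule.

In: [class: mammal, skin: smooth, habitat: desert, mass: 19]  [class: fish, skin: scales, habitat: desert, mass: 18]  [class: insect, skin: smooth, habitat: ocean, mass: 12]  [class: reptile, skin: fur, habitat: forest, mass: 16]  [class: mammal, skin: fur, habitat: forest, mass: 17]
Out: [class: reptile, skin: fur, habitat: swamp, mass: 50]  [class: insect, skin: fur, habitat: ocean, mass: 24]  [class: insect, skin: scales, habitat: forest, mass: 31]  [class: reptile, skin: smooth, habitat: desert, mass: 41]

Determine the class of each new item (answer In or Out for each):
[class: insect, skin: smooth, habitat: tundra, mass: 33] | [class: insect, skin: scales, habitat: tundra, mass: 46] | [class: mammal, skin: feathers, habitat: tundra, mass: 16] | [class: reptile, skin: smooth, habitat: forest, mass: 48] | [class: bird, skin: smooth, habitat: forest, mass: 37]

Out, Out, In, Out, Out

A rule that fits every label: mass ≤ 19 — true of each 'In' example, false of each 'Out' one.
[class: insect, skin: smooth, habitat: tundra, mass: 33]: mass = 33, does not fit → Out.
[class: insect, skin: scales, habitat: tundra, mass: 46]: mass = 46, does not fit → Out.
[class: mammal, skin: feathers, habitat: tundra, mass: 16]: mass = 16, checks out → In.
[class: reptile, skin: smooth, habitat: forest, mass: 48]: mass = 48, does not fit → Out.
[class: bird, skin: smooth, habitat: forest, mass: 37]: mass = 37, does not fit → Out.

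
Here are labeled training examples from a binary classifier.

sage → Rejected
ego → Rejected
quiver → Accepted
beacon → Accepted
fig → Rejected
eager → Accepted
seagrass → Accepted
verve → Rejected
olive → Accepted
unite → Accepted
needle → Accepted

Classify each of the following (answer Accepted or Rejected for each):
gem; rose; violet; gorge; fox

Rejected, Rejected, Accepted, Rejected, Rejected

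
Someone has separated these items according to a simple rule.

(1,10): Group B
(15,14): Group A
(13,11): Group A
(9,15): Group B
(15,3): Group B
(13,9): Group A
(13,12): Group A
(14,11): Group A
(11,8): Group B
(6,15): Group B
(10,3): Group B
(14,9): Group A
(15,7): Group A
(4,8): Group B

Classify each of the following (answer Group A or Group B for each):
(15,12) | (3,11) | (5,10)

Group A, Group B, Group B

The simplest hypothesis consistent with all the labels is: first > second AND sum ≥ 21.
(15,12): Group A (15 > 12, 15+12 = 27).
(3,11): Group B (3 < 11, 3+11 = 14).
(5,10): Group B (5 < 10, 5+10 = 15).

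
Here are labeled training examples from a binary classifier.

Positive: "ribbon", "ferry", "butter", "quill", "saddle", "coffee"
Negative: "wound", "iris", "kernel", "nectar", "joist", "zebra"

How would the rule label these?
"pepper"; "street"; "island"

Positive, Positive, Negative

The simplest hypothesis consistent with all the labels is: has a double letter.
"pepper": 'pp' doubled, matches → Positive.
"street": 'ee' doubled, matches → Positive.
"island": no doubled letter, does not pass → Negative.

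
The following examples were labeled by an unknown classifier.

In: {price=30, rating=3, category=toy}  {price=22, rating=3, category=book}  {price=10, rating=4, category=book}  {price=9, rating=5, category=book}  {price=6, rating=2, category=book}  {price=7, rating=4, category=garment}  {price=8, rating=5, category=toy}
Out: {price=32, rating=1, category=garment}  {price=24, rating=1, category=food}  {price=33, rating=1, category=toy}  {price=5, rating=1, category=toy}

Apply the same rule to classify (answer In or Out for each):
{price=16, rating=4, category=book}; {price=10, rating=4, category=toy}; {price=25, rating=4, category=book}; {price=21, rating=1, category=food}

In, In, In, Out

Every 'In' example satisfies: rating ≥ 2. None of the 'Out' examples do.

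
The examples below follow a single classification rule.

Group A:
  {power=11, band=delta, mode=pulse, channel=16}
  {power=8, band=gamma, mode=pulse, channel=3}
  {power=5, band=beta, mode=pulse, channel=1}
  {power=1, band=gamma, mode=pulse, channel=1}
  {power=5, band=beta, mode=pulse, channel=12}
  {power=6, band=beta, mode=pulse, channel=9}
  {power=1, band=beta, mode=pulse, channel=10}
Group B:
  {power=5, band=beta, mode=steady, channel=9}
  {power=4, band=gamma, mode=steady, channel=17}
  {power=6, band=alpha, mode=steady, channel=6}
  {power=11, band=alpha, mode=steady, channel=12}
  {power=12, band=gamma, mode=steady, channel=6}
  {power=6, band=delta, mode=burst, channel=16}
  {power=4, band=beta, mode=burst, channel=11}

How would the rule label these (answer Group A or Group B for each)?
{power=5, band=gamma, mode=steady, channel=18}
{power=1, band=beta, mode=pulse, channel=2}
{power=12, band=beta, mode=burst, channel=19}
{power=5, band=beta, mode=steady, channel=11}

Checking candidate rules against both groups, what survives is: mode is pulse.

Group B, Group A, Group B, Group B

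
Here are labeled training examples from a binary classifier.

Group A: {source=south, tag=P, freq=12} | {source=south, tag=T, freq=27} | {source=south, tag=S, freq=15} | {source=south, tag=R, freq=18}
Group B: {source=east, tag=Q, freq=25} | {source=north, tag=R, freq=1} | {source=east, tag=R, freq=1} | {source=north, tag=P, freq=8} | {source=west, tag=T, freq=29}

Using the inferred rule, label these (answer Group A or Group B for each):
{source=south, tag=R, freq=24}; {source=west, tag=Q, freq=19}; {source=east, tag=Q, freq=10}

Every 'Group A' example satisfies: source is south. None of the 'Group B' examples do.
{source=south, tag=R, freq=24}: Group A (source is south).
{source=west, tag=Q, freq=19}: Group B (source is west).
{source=east, tag=Q, freq=10}: Group B (source is east).

Group A, Group B, Group B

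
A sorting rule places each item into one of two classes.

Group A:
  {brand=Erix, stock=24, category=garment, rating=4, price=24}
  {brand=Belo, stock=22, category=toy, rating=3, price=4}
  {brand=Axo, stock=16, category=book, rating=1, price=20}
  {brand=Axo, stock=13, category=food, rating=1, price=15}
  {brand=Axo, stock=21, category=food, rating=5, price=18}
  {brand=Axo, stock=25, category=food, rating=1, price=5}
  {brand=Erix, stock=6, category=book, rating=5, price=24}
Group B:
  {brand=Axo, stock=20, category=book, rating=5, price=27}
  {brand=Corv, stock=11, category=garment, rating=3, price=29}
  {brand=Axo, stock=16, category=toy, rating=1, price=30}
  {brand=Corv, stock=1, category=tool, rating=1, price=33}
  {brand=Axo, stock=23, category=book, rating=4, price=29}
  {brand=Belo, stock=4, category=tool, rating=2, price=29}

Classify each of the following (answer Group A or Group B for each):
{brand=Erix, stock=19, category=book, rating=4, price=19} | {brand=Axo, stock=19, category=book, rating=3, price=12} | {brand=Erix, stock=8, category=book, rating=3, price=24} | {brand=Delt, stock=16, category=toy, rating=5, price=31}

Group A, Group A, Group A, Group B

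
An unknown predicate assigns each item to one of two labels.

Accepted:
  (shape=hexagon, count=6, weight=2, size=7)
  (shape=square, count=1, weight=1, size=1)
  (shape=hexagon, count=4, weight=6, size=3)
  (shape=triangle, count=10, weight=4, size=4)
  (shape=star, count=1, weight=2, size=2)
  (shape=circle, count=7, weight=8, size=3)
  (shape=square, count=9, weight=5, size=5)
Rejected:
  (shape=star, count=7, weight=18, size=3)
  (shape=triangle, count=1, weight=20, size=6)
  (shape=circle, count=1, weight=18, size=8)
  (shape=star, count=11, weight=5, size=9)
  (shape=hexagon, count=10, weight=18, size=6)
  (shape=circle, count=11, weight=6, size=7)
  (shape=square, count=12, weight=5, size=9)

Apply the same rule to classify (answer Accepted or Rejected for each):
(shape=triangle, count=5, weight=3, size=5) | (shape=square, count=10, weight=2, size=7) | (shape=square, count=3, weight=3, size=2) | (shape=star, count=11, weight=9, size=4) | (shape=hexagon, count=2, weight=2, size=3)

Accepted, Accepted, Accepted, Rejected, Accepted

The classifier is using: weight ≤ 8 AND count ≤ 10.
(shape=triangle, count=5, weight=3, size=5) — weight = 3, count = 5, hence Accepted. (shape=square, count=10, weight=2, size=7) — weight = 2, count = 10, hence Accepted. (shape=square, count=3, weight=3, size=2) — weight = 3, count = 3, hence Accepted. (shape=star, count=11, weight=9, size=4) — weight = 9, count = 11, hence Rejected. (shape=hexagon, count=2, weight=2, size=3) — weight = 2, count = 2, hence Accepted.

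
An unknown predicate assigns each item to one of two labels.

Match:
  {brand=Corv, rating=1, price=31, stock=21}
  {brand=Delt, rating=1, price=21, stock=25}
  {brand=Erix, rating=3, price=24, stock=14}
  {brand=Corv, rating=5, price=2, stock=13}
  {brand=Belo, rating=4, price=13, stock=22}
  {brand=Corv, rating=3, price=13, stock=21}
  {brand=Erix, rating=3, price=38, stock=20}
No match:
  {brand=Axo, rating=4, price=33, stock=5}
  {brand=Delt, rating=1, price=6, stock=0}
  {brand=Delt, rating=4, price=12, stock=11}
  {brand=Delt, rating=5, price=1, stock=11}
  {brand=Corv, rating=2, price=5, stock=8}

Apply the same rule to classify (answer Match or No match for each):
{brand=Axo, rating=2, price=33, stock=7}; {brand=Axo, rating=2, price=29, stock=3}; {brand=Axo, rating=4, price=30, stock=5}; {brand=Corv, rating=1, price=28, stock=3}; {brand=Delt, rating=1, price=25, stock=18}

No match, No match, No match, No match, Match

One predicate separates the groups cleanly: stock ≥ 13.
{brand=Axo, rating=2, price=33, stock=7}: stock = 7 — lacks this property, so No match. {brand=Axo, rating=2, price=29, stock=3}: stock = 3 — lacks this property, so No match. {brand=Axo, rating=4, price=30, stock=5}: stock = 5 — lacks this property, so No match. {brand=Corv, rating=1, price=28, stock=3}: stock = 3 — lacks this property, so No match. {brand=Delt, rating=1, price=25, stock=18}: stock = 18 — satisfies this, so Match.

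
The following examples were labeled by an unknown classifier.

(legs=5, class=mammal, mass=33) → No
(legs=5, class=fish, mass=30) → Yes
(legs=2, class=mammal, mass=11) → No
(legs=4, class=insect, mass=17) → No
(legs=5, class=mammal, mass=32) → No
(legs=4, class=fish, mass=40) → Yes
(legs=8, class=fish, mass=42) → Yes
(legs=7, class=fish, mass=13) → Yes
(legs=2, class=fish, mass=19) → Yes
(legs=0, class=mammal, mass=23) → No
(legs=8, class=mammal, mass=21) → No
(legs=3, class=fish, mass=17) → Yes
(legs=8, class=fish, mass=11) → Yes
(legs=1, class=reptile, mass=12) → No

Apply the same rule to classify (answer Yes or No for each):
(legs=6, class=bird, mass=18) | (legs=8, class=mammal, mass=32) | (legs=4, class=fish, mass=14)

Rule: class is fish. This holds for each 'Yes' example and fails for each 'No' one.

No, No, Yes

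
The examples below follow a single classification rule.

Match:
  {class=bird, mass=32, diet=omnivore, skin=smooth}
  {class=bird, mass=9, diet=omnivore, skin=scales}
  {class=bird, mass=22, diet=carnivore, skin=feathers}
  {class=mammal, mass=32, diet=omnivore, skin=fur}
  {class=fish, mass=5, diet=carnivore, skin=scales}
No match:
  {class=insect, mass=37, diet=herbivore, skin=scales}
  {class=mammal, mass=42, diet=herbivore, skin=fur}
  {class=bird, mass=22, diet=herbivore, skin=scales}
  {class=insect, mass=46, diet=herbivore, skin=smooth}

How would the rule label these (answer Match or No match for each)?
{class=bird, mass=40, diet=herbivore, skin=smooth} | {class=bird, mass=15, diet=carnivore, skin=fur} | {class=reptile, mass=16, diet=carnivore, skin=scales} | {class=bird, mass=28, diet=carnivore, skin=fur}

No match, Match, Match, Match

The pattern is that an item is 'Match' exactly when: diet is not herbivore.
No match: {class=bird, mass=40, diet=herbivore, skin=smooth}, since diet is herbivore.
Match: {class=bird, mass=15, diet=carnivore, skin=fur}, since diet is carnivore.
Match: {class=reptile, mass=16, diet=carnivore, skin=scales}, since diet is carnivore.
Match: {class=bird, mass=28, diet=carnivore, skin=fur}, since diet is carnivore.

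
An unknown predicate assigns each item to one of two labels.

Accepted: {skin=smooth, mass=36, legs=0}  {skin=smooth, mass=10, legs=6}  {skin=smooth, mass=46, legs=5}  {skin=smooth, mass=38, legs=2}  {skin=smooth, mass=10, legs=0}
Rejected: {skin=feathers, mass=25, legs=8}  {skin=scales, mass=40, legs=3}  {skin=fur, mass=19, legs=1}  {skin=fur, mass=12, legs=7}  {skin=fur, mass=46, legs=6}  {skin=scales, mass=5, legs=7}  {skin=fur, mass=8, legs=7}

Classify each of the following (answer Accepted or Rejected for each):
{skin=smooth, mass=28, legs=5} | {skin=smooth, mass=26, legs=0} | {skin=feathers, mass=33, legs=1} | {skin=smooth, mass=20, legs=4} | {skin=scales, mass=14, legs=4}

Accepted, Accepted, Rejected, Accepted, Rejected

The classifier is using: skin is smooth.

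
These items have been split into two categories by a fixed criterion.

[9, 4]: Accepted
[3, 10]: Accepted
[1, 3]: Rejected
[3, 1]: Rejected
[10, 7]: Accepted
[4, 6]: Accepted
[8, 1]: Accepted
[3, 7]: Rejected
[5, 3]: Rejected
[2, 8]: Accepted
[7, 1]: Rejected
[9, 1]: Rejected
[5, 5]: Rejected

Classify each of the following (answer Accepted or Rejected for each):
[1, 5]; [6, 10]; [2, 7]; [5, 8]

Rejected, Accepted, Accepted, Accepted

A rule that fits every label: product is even — true of each 'Accepted' example, false of each 'Rejected' one.
[1, 5]: Rejected (1·5 = 5).
[6, 10]: Accepted (6·10 = 60).
[2, 7]: Accepted (2·7 = 14).
[5, 8]: Accepted (5·8 = 40).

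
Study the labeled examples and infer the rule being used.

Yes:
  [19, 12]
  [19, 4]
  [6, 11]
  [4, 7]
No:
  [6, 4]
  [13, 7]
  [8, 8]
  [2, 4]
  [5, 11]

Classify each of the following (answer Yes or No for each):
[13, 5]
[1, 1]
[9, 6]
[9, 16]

No, No, Yes, Yes

The simplest hypothesis consistent with all the labels is: sum is odd.
[13, 5]: No (13+5 = 18).
[1, 1]: No (1+1 = 2).
[9, 6]: Yes (9+6 = 15).
[9, 16]: Yes (9+16 = 25).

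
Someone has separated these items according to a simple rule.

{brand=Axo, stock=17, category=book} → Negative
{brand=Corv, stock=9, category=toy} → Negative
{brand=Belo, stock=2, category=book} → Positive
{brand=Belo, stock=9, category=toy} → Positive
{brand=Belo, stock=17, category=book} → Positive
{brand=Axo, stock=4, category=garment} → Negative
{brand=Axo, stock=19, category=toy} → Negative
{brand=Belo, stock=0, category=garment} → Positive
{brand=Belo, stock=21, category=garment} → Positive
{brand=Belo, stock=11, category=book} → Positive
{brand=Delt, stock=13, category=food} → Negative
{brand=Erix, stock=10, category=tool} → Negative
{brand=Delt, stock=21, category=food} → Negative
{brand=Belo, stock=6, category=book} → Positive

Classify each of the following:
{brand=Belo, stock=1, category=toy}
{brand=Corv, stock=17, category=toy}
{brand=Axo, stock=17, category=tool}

The common property of the 'Positive' items is: brand is Belo. No 'Negative' item has it.

Positive, Negative, Negative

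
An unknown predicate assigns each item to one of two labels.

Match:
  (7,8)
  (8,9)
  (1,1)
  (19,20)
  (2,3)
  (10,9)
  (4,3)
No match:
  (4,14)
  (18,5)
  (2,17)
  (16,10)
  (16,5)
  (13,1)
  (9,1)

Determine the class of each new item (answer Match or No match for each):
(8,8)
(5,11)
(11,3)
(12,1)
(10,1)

Rule: |first − second| ≤ 1. This holds for each 'Match' example and fails for each 'No match' one.
Match: (8,8), since |8−8| = 0. No match: (5,11), since |5−11| = 6. No match: (11,3), since |11−3| = 8. No match: (12,1), since |12−1| = 11. No match: (10,1), since |10−1| = 9.

Match, No match, No match, No match, No match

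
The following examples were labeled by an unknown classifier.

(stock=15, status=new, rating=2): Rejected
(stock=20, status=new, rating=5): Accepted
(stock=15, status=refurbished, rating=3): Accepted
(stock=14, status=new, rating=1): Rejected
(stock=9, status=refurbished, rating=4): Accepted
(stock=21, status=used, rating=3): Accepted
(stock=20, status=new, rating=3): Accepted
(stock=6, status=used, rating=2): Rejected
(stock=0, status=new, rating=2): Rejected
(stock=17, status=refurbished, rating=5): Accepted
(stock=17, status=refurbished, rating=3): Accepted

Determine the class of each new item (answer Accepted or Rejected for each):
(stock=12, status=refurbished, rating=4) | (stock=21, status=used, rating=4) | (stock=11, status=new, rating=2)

Accepted, Accepted, Rejected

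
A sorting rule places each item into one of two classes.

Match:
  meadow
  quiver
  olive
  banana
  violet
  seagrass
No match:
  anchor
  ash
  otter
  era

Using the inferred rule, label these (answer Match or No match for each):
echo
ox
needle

A rule that fits every label: has ≥ 3 vowels — true of each 'Match' example, false of each 'No match' one.
echo — 2 vowels, hence No match.
ox — 1 vowel, hence No match.
needle — 3 vowels, hence Match.

No match, No match, Match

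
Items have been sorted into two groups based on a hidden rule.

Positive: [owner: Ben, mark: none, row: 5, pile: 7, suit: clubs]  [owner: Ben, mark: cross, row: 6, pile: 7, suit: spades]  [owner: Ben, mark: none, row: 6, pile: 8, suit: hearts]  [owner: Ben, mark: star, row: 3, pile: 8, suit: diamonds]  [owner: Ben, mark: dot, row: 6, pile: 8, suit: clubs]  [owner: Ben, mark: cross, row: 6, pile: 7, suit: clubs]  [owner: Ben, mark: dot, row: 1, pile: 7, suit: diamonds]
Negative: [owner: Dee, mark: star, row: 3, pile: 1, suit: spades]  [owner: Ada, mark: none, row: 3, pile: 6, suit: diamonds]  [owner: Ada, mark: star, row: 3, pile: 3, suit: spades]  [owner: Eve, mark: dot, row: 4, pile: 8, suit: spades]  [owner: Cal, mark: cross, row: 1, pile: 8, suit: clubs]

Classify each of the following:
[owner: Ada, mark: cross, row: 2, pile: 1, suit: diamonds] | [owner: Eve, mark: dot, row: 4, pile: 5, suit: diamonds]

Negative, Negative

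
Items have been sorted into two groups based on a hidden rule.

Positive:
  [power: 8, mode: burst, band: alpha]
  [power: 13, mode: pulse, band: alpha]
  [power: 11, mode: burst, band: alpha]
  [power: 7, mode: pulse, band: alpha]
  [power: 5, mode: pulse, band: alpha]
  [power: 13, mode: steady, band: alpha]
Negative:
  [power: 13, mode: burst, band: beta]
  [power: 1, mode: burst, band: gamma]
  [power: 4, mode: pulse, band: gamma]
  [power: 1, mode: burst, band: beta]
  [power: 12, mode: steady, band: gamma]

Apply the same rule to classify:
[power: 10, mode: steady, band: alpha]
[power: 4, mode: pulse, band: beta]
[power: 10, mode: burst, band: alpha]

Positive, Negative, Positive

One predicate separates the groups cleanly: band is alpha.
[power: 10, mode: steady, band: alpha]: Positive (band is alpha). [power: 4, mode: pulse, band: beta]: Negative (band is beta). [power: 10, mode: burst, band: alpha]: Positive (band is alpha).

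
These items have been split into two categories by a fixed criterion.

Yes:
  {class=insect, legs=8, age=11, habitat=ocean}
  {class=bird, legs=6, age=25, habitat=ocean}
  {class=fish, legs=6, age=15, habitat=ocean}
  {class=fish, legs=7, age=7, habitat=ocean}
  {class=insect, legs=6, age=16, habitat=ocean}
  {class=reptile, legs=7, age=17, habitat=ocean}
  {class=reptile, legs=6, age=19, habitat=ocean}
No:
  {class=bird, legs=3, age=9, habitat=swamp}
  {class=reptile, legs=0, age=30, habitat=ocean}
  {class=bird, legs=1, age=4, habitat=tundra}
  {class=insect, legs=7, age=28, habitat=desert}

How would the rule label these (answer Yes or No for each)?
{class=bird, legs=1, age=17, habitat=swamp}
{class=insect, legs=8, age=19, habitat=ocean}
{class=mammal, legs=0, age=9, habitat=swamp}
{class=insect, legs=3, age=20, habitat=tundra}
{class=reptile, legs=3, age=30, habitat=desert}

No, Yes, No, No, No

A rule that fits every label: habitat is ocean AND age ≤ 25 — true of each 'Yes' example, false of each 'No' one.
{class=bird, legs=1, age=17, habitat=swamp}: habitat is swamp, age = 17 — doesn't qualify, so No. {class=insect, legs=8, age=19, habitat=ocean}: habitat is ocean, age = 19 — matches, so Yes. {class=mammal, legs=0, age=9, habitat=swamp}: habitat is swamp, age = 9 — doesn't qualify, so No. {class=insect, legs=3, age=20, habitat=tundra}: habitat is tundra, age = 20 — doesn't qualify, so No. {class=reptile, legs=3, age=30, habitat=desert}: habitat is desert, age = 30 — doesn't qualify, so No.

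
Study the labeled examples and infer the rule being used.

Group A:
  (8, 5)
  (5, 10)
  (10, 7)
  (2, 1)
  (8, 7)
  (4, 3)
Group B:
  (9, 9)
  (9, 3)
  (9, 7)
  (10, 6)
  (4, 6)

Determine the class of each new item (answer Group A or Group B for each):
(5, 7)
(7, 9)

Group B, Group B

A rule that fits every label: sum is odd — true of each 'Group A' example, false of each 'Group B' one.
(5, 7): Group B (5+7 = 12). (7, 9): Group B (7+9 = 16).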